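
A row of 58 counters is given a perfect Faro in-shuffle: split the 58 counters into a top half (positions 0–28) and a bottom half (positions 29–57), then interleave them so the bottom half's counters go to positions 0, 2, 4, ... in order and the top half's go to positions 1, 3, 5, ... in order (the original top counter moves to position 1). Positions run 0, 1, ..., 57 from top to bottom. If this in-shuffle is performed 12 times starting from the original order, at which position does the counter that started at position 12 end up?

29

Track the counter's position through each in-shuffle:
12 → 25 → 51 → 44 → 30 → 2 → 5 → 11 → 23 → 47 → 36 → 14 → 29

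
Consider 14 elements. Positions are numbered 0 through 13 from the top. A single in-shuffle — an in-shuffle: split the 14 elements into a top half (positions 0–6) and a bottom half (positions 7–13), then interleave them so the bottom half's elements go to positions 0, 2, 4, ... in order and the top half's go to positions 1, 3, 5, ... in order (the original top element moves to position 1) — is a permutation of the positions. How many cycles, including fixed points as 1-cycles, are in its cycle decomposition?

Trace each unvisited position around until it returns:
(0 1 3 7) (2 5 11 8) (4 9) (6 13 12 10)
4 cycles in total.

4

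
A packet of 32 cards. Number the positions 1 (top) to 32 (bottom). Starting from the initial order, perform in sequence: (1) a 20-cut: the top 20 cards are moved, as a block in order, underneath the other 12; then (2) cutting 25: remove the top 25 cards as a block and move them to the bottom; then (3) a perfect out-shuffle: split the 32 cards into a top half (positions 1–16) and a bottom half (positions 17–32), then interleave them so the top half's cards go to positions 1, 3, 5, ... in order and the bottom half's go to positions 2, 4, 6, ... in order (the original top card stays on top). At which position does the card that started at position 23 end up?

Track the card from position 23 forward through each operation:
  after op 1 (cut 20): 23 → 3
  after op 2 (cut 25): 3 → 10
  after op 3 (out-shuffle): 10 → 19

19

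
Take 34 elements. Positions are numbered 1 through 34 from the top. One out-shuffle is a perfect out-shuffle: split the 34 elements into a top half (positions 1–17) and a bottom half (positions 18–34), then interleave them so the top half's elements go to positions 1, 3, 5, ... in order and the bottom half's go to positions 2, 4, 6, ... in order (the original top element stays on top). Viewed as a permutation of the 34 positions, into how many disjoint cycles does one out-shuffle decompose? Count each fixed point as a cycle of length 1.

6

Trace each unvisited position around until it returns:
(1) (2 3 5 9 17 33 32 30 26 18) (4 7 13 25 16 31 28 22 10 19) (6 11 21 8 15 29 24 14 27 20) (12 23) (34)
6 cycles in total.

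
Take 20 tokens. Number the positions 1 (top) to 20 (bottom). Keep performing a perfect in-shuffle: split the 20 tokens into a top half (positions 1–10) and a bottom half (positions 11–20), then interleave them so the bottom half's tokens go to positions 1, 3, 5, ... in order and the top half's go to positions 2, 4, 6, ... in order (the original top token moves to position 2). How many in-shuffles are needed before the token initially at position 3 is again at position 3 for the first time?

3

Follow position 3 under repeated in-shuffles:
3 → 6 → 12 → 3
It first returns after 3 in-shuffles.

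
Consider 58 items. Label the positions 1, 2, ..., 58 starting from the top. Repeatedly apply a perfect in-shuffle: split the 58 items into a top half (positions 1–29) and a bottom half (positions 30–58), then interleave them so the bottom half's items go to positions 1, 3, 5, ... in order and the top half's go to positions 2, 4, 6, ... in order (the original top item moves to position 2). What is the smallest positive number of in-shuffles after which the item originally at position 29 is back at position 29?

58

Follow position 29 under repeated in-shuffles:
29 → 58 → 57 → 55 → 51 → 43 → 27 → 54 → ... → 29 (length 58)
It first returns after 58 in-shuffles.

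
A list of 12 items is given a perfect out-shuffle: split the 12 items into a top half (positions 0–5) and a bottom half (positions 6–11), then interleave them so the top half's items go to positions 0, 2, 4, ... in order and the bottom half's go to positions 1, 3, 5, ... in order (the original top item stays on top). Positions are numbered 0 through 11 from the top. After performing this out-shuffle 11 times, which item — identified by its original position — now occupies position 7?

Work backwards from position 7, undoing one out-shuffle at a time:
7 ← 9 ← 10 ← 5 ← 8 ← 4 ← 2 ← 1 ← 6 ← 3 ← 7 ← 9
So the item now at position 7 started at position 9.

9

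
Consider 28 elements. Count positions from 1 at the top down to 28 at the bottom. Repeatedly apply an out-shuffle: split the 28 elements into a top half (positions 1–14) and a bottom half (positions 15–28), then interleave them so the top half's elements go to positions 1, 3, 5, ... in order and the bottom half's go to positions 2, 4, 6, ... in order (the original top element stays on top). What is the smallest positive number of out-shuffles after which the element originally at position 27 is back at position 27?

18

Follow position 27 under repeated out-shuffles:
27 → 26 → 24 → 20 → 12 → 23 → 18 → 8 → 15 → 2 → 3 → 5 → 9 → 17 → 6 → 11 → 21 → 14 → 27
It first returns after 18 out-shuffles.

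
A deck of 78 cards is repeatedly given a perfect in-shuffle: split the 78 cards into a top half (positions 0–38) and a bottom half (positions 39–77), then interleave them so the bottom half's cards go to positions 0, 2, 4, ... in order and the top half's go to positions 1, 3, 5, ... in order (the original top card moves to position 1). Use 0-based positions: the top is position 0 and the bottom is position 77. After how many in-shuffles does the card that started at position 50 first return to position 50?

Follow position 50 under repeated in-shuffles:
50 → 22 → 45 → 12 → 25 → 51 → 24 → 49 → ... → 50 (length 39)
It first returns after 39 in-shuffles.

39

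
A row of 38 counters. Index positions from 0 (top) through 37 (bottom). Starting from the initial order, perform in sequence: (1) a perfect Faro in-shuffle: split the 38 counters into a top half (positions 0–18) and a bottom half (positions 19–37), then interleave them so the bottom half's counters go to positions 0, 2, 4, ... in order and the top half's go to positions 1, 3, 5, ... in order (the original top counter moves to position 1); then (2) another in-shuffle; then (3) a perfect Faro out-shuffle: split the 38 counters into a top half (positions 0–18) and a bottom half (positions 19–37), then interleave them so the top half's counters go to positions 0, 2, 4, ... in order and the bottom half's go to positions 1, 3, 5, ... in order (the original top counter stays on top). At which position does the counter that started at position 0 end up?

Track the counter from position 0 forward through each operation:
  after op 1 (in-shuffle): 0 → 1
  after op 2 (in-shuffle): 1 → 3
  after op 3 (out-shuffle): 3 → 6

6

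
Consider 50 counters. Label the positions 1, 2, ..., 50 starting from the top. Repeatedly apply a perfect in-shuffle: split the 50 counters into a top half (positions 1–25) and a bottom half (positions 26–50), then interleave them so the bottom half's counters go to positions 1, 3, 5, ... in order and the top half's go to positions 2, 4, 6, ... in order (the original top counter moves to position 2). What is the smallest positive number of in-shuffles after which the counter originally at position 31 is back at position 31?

8

Follow position 31 under repeated in-shuffles:
31 → 11 → 22 → 44 → 37 → 23 → 46 → 41 → 31
It first returns after 8 in-shuffles.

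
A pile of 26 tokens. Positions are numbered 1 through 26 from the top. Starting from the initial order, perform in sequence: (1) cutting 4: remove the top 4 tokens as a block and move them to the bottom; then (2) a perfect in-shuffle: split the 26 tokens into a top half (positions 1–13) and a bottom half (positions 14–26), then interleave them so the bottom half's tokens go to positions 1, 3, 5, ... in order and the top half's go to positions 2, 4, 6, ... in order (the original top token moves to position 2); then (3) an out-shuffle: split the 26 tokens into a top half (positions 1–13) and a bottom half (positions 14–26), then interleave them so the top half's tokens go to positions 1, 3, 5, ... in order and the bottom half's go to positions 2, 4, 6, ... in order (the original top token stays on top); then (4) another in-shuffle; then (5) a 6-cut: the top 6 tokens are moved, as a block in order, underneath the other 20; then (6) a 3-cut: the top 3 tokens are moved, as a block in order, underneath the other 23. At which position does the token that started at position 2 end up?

22

Track the token from position 2 forward through each operation:
  after op 1 (cut 4): 2 → 24
  after op 2 (in-shuffle): 24 → 21
  after op 3 (out-shuffle): 21 → 16
  after op 4 (in-shuffle): 16 → 5
  after op 5 (cut 6): 5 → 25
  after op 6 (cut 3): 25 → 22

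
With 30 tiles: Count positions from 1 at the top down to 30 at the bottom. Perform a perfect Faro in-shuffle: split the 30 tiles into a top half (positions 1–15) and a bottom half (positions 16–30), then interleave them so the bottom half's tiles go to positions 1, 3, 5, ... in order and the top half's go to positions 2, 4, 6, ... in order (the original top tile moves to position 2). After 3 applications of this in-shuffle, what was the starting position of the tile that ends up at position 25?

Work backwards from position 25, undoing one in-shuffle at a time:
25 ← 28 ← 14 ← 7
So the tile now at position 25 started at position 7.

7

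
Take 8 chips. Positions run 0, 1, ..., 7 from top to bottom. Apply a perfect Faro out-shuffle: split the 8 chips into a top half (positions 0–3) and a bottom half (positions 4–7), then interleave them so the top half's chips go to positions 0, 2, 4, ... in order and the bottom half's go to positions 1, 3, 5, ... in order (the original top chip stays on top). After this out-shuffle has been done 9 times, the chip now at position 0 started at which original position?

Work backwards from position 0, undoing one out-shuffle at a time:
0 ← 0 ← 0 ← 0 ← 0 ← 0 ← 0 ← 0 ← 0 ← 0
So the chip now at position 0 started at position 0.

0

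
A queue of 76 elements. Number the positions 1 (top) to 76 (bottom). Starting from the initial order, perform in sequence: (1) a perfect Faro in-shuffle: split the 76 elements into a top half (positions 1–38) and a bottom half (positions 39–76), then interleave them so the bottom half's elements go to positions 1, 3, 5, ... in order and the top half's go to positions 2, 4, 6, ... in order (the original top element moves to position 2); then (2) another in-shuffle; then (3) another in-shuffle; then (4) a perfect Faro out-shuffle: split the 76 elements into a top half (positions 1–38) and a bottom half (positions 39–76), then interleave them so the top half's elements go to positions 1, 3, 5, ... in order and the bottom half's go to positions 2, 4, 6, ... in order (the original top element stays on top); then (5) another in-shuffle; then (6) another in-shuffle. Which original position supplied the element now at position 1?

18

Undo the operations in reverse order, starting from position 1:
  undo op 6 (in-shuffle, from bottom half): 1 ← 39
  undo op 5 (in-shuffle, from bottom half): 39 ← 58
  undo op 4 (out-shuffle, from bottom half): 58 ← 67
  undo op 3 (in-shuffle, from bottom half): 67 ← 72
  undo op 2 (in-shuffle, from top half): 72 ← 36
  undo op 1 (in-shuffle, from top half): 36 ← 18
So the element at position 1 came from original position 18.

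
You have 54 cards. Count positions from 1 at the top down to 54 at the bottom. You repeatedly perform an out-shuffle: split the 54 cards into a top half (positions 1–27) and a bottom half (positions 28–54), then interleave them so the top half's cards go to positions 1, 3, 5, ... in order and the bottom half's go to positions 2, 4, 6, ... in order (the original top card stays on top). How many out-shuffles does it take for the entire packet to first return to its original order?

The out-shuffle permutes the 54 positions with cycle lengths [1, 1, 52].
Every card is home exactly when every cycle has completed a whole number of laps, i.e. after lcm(1, 52) = 52 out-shuffles.

52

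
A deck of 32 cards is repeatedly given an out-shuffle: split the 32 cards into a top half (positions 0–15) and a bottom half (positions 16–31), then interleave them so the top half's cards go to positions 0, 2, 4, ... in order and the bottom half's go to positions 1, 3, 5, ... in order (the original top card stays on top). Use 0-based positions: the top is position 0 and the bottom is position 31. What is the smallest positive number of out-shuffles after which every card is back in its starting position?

The out-shuffle permutes the 32 positions with cycle lengths [1, 1, 5, 5, 5, 5, 5, 5].
Every card is home exactly when every cycle has completed a whole number of laps, i.e. after lcm(1, 5) = 5 out-shuffles.

5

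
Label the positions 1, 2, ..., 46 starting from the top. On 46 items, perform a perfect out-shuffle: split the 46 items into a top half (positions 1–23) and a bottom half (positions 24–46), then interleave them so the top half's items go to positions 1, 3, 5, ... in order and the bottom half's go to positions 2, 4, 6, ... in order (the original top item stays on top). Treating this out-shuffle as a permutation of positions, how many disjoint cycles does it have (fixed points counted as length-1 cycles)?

Trace each unvisited position around until it returns:
(1) (2 3 5 9 17 33 ... len 12) (4 7 13 25) (6 11 21 41 36 26) (8 15 29 12 23 45 ... len 12) (10 19 37 28) (16 31) (22 43 40 34) ... plus 1 more
9 cycles in total.

9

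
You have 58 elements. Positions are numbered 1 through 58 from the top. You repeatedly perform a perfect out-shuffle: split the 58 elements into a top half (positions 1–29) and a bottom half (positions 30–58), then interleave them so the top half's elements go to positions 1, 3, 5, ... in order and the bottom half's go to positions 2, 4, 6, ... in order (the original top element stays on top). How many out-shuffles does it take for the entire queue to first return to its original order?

18

The out-shuffle permutes the 58 positions with cycle lengths [1, 1, 2, 18, 18, 18].
Every element is home exactly when every cycle has completed a whole number of laps, i.e. after lcm(1, 2, 18) = 18 out-shuffles.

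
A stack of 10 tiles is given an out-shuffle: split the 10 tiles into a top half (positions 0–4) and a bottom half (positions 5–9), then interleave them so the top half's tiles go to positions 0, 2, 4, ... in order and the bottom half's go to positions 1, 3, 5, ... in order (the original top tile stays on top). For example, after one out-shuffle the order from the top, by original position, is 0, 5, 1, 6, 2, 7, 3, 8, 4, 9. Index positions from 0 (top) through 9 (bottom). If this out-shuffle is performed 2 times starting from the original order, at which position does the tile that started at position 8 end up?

Track the tile's position through each out-shuffle:
8 → 7 → 5

5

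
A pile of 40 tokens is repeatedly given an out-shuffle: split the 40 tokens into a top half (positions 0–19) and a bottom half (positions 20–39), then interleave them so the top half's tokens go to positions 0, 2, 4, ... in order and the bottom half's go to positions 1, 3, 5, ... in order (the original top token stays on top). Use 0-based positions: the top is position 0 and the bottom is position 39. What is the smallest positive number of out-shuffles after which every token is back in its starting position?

12

The out-shuffle permutes the 40 positions with cycle lengths [1, 1, 2, 12, 12, 12].
Every token is home exactly when every cycle has completed a whole number of laps, i.e. after lcm(1, 2, 12) = 12 out-shuffles.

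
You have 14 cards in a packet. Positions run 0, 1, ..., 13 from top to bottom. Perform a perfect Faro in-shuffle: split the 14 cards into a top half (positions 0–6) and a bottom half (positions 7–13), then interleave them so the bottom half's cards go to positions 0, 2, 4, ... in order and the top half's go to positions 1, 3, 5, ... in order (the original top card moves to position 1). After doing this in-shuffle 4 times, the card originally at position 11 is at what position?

Track the card's position through each in-shuffle:
11 → 8 → 2 → 5 → 11

11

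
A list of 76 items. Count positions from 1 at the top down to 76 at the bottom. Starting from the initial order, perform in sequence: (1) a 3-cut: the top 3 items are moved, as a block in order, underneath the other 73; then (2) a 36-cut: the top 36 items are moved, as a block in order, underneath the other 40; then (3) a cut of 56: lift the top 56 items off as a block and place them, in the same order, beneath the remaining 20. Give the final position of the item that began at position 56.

Track the item from position 56 forward through each operation:
  after op 1 (cut 3): 56 → 53
  after op 2 (cut 36): 53 → 17
  after op 3 (cut 56): 17 → 37

37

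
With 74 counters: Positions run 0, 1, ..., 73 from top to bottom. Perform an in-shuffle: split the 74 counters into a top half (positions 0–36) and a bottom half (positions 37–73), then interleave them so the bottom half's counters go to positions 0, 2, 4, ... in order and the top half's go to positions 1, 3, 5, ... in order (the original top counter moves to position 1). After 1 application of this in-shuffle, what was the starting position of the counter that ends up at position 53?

Work backwards from position 53, undoing one in-shuffle at a time:
53 ← 26
So the counter now at position 53 started at position 26.

26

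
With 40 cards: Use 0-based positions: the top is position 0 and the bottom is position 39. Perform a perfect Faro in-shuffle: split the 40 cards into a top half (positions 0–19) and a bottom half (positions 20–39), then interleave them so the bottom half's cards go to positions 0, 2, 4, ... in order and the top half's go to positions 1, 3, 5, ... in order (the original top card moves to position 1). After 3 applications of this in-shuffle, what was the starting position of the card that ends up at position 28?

18

Work backwards from position 28, undoing one in-shuffle at a time:
28 ← 34 ← 37 ← 18
So the card now at position 28 started at position 18.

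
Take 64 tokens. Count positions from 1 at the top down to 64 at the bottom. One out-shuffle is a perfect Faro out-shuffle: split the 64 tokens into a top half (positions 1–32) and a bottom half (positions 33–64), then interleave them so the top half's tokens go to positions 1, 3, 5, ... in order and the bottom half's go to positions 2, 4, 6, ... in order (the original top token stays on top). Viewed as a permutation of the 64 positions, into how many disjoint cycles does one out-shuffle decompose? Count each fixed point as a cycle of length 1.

14

Trace each unvisited position around until it returns:
(1) (2 3 5 9 17 33) (4 7 13 25 49 34) (6 11 21 41 18 35) (8 15 29 57 50 36) (10 19 37) (12 23 45 26 51 38) (14 27 53 42 20 39) ... plus 6 more
14 cycles in total.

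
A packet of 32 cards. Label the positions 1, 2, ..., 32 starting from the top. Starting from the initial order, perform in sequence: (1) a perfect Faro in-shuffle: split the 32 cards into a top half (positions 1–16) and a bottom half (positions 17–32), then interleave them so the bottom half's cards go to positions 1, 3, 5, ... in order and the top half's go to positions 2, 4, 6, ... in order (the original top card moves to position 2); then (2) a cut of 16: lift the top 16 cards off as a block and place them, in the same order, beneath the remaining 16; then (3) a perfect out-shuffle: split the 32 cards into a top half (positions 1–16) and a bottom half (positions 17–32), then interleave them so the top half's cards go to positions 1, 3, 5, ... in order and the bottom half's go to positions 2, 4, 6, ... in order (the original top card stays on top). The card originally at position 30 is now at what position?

21

Track the card from position 30 forward through each operation:
  after op 1 (in-shuffle): 30 → 27
  after op 2 (cut 16): 27 → 11
  after op 3 (out-shuffle): 11 → 21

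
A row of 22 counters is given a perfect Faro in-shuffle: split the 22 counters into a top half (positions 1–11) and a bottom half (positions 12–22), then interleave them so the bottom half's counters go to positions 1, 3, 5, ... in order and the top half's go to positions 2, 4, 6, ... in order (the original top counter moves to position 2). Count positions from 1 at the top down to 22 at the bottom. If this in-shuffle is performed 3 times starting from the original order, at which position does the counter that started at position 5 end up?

17

Track the counter's position through each in-shuffle:
5 → 10 → 20 → 17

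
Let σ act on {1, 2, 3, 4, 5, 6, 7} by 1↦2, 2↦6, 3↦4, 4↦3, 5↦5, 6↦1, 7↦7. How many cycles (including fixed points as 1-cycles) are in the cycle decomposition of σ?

4

Cycle decomposition: (1 2 6) (3 4) (5) (7).
4 cycles.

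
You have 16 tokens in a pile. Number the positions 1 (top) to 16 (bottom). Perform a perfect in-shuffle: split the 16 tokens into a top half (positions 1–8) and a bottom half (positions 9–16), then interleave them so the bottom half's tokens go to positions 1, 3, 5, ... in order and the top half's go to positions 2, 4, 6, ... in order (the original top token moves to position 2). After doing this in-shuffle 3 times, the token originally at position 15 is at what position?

Track the token's position through each in-shuffle:
15 → 13 → 9 → 1

1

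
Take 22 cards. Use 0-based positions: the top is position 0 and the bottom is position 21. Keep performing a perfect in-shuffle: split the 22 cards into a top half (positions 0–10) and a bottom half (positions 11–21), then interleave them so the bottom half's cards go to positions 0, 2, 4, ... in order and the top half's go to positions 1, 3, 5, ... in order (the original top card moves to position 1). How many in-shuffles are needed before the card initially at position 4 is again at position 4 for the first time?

Follow position 4 under repeated in-shuffles:
4 → 9 → 19 → 16 → 10 → 21 → 20 → 18 → 14 → 6 → 13 → 4
It first returns after 11 in-shuffles.

11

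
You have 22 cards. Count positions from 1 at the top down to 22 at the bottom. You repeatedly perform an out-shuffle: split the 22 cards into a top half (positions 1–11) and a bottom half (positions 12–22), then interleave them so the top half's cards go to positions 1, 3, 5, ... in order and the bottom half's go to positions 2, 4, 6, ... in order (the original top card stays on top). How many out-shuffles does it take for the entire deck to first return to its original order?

The out-shuffle permutes the 22 positions with cycle lengths [1, 1, 2, 3, 3, 6, 6].
Every card is home exactly when every cycle has completed a whole number of laps, i.e. after lcm(1, 2, 3, 6) = 6 out-shuffles.

6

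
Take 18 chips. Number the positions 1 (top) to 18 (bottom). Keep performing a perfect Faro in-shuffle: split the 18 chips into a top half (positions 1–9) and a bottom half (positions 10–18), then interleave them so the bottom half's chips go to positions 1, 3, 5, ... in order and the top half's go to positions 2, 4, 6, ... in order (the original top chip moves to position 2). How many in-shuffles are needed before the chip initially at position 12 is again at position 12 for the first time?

18

Follow position 12 under repeated in-shuffles:
12 → 5 → 10 → 1 → 2 → 4 → 8 → 16 → 13 → 7 → 14 → 9 → 18 → 17 → 15 → 11 → 3 → 6 → 12
It first returns after 18 in-shuffles.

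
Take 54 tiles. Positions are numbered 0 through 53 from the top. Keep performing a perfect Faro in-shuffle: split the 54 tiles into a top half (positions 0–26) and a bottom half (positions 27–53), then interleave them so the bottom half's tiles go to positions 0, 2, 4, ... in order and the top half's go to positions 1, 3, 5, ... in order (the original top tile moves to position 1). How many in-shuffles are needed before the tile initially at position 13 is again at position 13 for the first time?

20

Follow position 13 under repeated in-shuffles:
13 → 27 → 0 → 1 → 3 → 7 → 15 → 31 → 8 → 17 → 35 → 16 → 33 → 12 → 25 → 51 → 48 → 42 → 30 → 6 → 13
It first returns after 20 in-shuffles.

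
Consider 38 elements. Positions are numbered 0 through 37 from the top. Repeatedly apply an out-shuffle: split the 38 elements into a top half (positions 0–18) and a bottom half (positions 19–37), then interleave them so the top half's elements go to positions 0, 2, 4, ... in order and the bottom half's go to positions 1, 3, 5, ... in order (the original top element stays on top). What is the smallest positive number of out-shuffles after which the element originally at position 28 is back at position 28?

Follow position 28 under repeated out-shuffles:
28 → 19 → 1 → 2 → 4 → 8 → 16 → 32 → ... → 28 (length 36)
It first returns after 36 out-shuffles.

36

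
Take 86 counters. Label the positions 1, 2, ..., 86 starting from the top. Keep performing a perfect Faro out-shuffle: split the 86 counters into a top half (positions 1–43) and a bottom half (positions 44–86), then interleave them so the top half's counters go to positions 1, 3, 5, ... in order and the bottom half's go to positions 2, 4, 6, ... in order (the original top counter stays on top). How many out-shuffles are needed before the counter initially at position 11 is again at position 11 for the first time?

8

Follow position 11 under repeated out-shuffles:
11 → 21 → 41 → 81 → 76 → 66 → 46 → 6 → 11
It first returns after 8 out-shuffles.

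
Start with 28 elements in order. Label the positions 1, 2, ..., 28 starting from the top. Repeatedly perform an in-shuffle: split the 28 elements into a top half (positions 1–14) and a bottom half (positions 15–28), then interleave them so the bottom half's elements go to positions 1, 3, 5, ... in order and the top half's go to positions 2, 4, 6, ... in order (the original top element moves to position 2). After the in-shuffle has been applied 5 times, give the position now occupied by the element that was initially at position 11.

4

Track the element's position through each in-shuffle:
11 → 22 → 15 → 1 → 2 → 4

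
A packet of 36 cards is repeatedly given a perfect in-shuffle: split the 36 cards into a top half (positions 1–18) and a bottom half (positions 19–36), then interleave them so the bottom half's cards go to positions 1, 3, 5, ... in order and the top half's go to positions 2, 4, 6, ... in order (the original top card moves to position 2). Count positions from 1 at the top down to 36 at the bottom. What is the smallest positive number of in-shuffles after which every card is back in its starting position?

36

The in-shuffle permutes the 36 positions with cycle lengths [36].
Every card is home exactly when every cycle has completed a whole number of laps, i.e. after lcm(36) = 36 in-shuffles.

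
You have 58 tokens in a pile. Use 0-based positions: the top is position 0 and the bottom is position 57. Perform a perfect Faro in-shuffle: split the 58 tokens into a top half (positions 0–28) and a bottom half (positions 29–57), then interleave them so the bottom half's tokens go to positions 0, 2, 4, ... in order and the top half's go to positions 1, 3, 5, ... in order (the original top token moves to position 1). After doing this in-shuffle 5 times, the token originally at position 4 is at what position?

Track the token's position through each in-shuffle:
4 → 9 → 19 → 39 → 20 → 41

41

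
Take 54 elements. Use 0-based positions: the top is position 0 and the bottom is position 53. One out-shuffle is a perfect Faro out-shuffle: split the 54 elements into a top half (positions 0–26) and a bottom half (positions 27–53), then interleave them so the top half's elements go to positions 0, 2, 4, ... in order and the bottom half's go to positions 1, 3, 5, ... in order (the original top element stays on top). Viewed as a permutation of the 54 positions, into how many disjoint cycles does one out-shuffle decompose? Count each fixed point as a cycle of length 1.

3

Trace each unvisited position around until it returns:
(0) (1 2 4 8 16 32 ... len 52) (53)
3 cycles in total.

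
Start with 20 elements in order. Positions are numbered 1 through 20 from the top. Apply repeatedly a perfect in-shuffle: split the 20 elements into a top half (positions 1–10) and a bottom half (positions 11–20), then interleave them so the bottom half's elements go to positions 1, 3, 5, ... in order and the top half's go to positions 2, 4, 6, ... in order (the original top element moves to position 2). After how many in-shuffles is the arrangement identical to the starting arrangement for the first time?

The in-shuffle permutes the 20 positions with cycle lengths [2, 3, 3, 6, 6].
Every element is home exactly when every cycle has completed a whole number of laps, i.e. after lcm(2, 3, 6) = 6 in-shuffles.

6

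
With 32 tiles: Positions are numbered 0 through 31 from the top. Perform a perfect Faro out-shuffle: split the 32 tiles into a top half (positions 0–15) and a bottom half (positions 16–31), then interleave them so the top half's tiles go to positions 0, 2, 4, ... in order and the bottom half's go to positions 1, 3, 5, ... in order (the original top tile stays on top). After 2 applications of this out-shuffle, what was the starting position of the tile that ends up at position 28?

7

Work backwards from position 28, undoing one out-shuffle at a time:
28 ← 14 ← 7
So the tile now at position 28 started at position 7.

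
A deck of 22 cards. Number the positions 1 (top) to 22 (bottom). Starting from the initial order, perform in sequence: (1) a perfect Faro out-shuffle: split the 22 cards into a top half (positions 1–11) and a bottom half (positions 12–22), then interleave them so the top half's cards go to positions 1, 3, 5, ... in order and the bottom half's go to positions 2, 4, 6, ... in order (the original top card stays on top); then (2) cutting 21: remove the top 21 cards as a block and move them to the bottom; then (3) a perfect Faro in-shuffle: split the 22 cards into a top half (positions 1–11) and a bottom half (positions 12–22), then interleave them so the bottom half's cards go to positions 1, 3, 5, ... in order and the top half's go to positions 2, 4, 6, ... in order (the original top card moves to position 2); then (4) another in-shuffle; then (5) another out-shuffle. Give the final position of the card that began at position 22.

7

Track the card from position 22 forward through each operation:
  after op 1 (out-shuffle): 22 → 22
  after op 2 (cut 21): 22 → 1
  after op 3 (in-shuffle): 1 → 2
  after op 4 (in-shuffle): 2 → 4
  after op 5 (out-shuffle): 4 → 7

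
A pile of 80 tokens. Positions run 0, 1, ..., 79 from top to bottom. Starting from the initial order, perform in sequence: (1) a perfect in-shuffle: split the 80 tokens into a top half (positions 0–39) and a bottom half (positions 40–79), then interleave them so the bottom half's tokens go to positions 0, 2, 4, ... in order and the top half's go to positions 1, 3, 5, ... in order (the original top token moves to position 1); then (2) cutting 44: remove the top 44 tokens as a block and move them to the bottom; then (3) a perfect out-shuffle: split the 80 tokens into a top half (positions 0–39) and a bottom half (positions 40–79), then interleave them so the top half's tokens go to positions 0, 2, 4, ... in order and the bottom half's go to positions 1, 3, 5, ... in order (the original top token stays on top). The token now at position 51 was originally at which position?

14

Undo the operations in reverse order, starting from position 51:
  undo op 3 (out-shuffle, from bottom half): 51 ← 65
  undo op 2 (cut 44): 65 ← 29
  undo op 1 (in-shuffle, from top half): 29 ← 14
So the token at position 51 came from original position 14.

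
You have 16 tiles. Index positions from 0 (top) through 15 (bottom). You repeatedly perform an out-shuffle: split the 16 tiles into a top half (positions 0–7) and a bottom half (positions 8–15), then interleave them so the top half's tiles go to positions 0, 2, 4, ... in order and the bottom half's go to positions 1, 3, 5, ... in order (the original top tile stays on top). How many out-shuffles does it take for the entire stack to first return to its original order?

The out-shuffle permutes the 16 positions with cycle lengths [1, 1, 2, 4, 4, 4].
Every tile is home exactly when every cycle has completed a whole number of laps, i.e. after lcm(1, 2, 4) = 4 out-shuffles.

4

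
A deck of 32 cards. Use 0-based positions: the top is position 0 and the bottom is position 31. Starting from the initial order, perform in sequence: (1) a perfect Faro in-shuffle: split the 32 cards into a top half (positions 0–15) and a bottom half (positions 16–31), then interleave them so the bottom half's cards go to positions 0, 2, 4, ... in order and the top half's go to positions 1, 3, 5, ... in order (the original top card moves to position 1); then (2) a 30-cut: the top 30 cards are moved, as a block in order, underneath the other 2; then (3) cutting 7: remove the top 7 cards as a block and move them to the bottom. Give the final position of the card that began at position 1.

30

Track the card from position 1 forward through each operation:
  after op 1 (in-shuffle): 1 → 3
  after op 2 (cut 30): 3 → 5
  after op 3 (cut 7): 5 → 30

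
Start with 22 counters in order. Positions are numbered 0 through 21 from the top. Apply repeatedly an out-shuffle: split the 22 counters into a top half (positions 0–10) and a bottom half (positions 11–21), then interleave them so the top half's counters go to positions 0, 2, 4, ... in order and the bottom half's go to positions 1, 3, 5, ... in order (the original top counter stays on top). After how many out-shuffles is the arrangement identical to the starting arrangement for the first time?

The out-shuffle permutes the 22 positions with cycle lengths [1, 1, 2, 3, 3, 6, 6].
Every counter is home exactly when every cycle has completed a whole number of laps, i.e. after lcm(1, 2, 3, 6) = 6 out-shuffles.

6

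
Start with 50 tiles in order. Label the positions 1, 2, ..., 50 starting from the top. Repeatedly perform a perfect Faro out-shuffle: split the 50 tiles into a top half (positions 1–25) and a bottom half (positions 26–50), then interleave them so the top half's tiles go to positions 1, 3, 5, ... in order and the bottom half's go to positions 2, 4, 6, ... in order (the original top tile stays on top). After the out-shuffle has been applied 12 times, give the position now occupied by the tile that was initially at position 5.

Track the tile's position through each out-shuffle:
5 → 9 → 17 → 33 → 16 → 31 → 12 → 23 → 45 → 40 → 30 → 10 → 19

19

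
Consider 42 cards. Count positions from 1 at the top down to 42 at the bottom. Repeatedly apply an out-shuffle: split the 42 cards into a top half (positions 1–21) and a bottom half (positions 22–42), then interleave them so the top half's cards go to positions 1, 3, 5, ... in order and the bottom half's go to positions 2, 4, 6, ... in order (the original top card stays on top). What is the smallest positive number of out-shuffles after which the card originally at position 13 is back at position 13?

20

Follow position 13 under repeated out-shuffles:
13 → 25 → 8 → 15 → 29 → 16 → 31 → 20 → 39 → 36 → 30 → 18 → 35 → 28 → 14 → 27 → 12 → 23 → 4 → 7 → 13
It first returns after 20 out-shuffles.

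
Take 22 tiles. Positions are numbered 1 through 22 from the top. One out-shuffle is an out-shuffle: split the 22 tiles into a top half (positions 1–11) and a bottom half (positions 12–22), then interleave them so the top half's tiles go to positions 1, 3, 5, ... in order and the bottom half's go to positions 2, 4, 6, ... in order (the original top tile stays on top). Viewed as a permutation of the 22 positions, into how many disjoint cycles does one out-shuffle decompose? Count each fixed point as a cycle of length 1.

Trace each unvisited position around until it returns:
(1) (2 3 5 9 17 12) (4 7 13) (6 11 21 20 18 14) (8 15) (10 19 16) (22)
7 cycles in total.

7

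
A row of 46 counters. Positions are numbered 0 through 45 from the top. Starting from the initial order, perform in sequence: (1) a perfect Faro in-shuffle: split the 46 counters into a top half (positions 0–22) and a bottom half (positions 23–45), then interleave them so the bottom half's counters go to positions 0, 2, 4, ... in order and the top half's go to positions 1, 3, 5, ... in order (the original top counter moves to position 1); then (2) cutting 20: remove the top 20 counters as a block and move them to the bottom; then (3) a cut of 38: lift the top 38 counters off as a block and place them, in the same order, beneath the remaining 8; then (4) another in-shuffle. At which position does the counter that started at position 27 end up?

38

Track the counter from position 27 forward through each operation:
  after op 1 (in-shuffle): 27 → 8
  after op 2 (cut 20): 8 → 34
  after op 3 (cut 38): 34 → 42
  after op 4 (in-shuffle): 42 → 38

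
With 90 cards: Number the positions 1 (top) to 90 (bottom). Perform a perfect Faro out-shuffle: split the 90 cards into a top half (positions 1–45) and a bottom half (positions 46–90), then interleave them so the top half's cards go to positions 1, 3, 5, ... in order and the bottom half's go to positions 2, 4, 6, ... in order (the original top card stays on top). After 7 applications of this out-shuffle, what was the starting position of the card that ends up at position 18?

6

Work backwards from position 18, undoing one out-shuffle at a time:
18 ← 54 ← 72 ← 81 ← 41 ← 21 ← 11 ← 6
So the card now at position 18 started at position 6.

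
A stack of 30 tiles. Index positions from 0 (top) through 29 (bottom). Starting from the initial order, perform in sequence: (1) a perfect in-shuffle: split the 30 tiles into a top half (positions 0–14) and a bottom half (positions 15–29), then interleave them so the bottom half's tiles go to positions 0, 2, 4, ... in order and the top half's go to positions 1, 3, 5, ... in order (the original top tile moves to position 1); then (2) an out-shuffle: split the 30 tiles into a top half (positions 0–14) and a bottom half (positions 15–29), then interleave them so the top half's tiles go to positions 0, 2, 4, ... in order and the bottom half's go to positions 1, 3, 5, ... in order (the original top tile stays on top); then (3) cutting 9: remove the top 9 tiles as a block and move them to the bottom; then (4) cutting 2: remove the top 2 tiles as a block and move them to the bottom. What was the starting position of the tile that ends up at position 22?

23

Undo the operations in reverse order, starting from position 22:
  undo op 4 (cut 2): 22 ← 24
  undo op 3 (cut 9): 24 ← 3
  undo op 2 (out-shuffle, from bottom half): 3 ← 16
  undo op 1 (in-shuffle, from bottom half): 16 ← 23
So the tile at position 22 came from original position 23.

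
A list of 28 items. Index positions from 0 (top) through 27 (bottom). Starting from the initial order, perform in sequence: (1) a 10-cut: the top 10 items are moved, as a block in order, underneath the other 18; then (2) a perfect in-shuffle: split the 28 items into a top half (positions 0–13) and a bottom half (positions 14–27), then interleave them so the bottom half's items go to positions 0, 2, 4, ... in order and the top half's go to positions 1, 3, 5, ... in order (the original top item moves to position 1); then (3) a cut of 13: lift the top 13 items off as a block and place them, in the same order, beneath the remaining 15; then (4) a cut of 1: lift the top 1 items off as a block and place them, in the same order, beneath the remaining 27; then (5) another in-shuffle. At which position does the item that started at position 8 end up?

Track the item from position 8 forward through each operation:
  after op 1 (cut 10): 8 → 26
  after op 2 (in-shuffle): 26 → 24
  after op 3 (cut 13): 24 → 11
  after op 4 (cut 1): 11 → 10
  after op 5 (in-shuffle): 10 → 21

21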